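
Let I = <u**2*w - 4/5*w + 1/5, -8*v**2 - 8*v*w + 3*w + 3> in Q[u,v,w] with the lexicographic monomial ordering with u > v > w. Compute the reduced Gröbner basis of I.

G = {u**2*w - 4/5*w + 1/5, v**2 + v*w - 3/8*w - 3/8}

f_1 = u**2*w - 4/5*w + 1/5, LT = u**2*w.
f_2 = -8*v**2 - 8*v*w + 3*w + 3, LT = v**2.

The S-polynomials (S(f_1,f_2)) all reduce to 0 modulo the current basis, so we have a Gröbner basis.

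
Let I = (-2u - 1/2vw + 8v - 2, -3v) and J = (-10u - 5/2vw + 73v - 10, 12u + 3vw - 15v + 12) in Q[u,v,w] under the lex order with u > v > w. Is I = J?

For a fixed monomial order, each ideal has a unique reduced Gröbner basis; comparing bases decides equality.
Buchberger on the first generating set:
f_1 = -2u - 1/2vw + 8v - 2, LT = u.
f_2 = -3v, LT = v.

S(f_1,f_2): leading monomials are coprime, so the S-polynomial reduces to 0 (Buchberger's first criterion).
Every S-polynomial of the final basis reduces to 0, so we have a Gröbner basis.
Inter-reduce: drop elements whose leading term is divisible by another's, tail-reduce, and make monic.
Reduced Gröbner basis: {u + 1, v}.

Buchberger on the second generating set:
h_1 = -10u - 5/2vw + 73v - 10, LT = u.
h_2 = 12u + 3vw - 15v + 12, LT = u.

S(h_1,h_2): lcm = u. S = -121/20v.
  leading term v: no divisor's leading term divides it; move -121/20v to the remainder.
  remainder -121/20v ≠ 0; add k_3 = -121/20v to the basis.

S(h_1,k_3): leading monomials are coprime, so the S-polynomial reduces to 0 (Buchberger's first criterion).
S(h_2,k_3): leading monomials are coprime, so the S-polynomial reduces to 0 (Buchberger's first criterion).
Every S-polynomial of the final basis reduces to 0, so we have a Gröbner basis.
Inter-reduce: drop elements whose leading term is divisible by another's, tail-reduce, and make monic.
Reduced Gröbner basis: {u + 1, v}.

Same reduced basis, so the two generating sets span the same ideal.

Yes, the ideals are equal.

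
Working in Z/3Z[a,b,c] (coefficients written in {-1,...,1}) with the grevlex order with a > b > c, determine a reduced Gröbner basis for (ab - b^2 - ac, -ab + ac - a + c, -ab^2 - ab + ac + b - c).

This is the nonlinear analogue of row-reducing a linear system.

f_1 = ab - b^2 - ac, LT = ab.
f_2 = -ab + ac - a + c, LT = ab.
f_3 = -ab^2 - ab + ac + b - c, LT = ab^2.

S(f_1,f_2): lcm = ab. S = -b^2 - a + c.
  leading term b^2: no divisor's leading term divides it; move -b^2 to the remainder.
  leading term a: no divisor's leading term divides it; move -a to the remainder.
  leading term c: no divisor's leading term divides it; move c to the remainder.
  remainder -b^2 - a + c ≠ 0; add g_4 = -b^2 - a + c to the basis.

S(f_1,f_3): lcm = ab^2. S = -b^3 - abc - ab + ac + b - c.
  leading term b^3: subtract (b)·g_4 from -b^3 - abc - ab + ac + b - c → -abc + ac - bc + b - c
  leading term abc: subtract (-c)·f_1 from -abc + ac - bc + b - c → -b^2c - ac^2 + ac - bc + b - c
  leading term b^2c: subtract (c)·g_4 from -b^2c - ac^2 + ac - bc + b - c → -ac^2 - ac - bc - c^2 + b - c
  leading term ac^2: no divisor's leading term divides it; move -ac^2 to the remainder.
  leading term ac: no divisor's leading term divides it; move -ac to the remainder.
  leading term bc: no divisor's leading term divides it; move -bc to the remainder.
  leading term c^2: no divisor's leading term divides it; move -c^2 to the remainder.
  leading term b: no divisor's leading term divides it; move b to the remainder.
  leading term c: no divisor's leading term divides it; move -c to the remainder.
  remainder -ac^2 - ac - bc - c^2 + b - c ≠ 0; add g_5 = -ac^2 - ac - bc - c^2 + b - c to the basis.

S(f_1,g_4): lcm = ab^2. S = -b^3 - abc - a^2 + ac.
  leading term b^3: subtract (b)·g_4 from -b^3 - abc - a^2 + ac → -abc - a^2 + ab + ac - bc
  leading term abc: subtract (-c)·f_1 from -abc - a^2 + ab + ac - bc → -b^2c - ac^2 - a^2 + ab + ac - bc
  leading term b^2c: subtract (c)·g_4 from -b^2c - ac^2 - a^2 + ab + ac - bc → -ac^2 - a^2 + ab - ac - bc - c^2
  leading term ac^2: subtract (1)·g_5 from -ac^2 - a^2 + ab - ac - bc - c^2 → -a^2 + ab - b + c
  leading term a^2: no divisor's leading term divides it; move -a^2 to the remainder.
  leading term ab: subtract (1)·f_1 from ab - b + c → b^2 + ac - b + c
  leading term b^2: subtract (-1)·g_4 from b^2 + ac - b + c → ac - a - b - c
  leading term ac: no divisor's leading term divides it; move ac to the remainder.
  leading term a: no divisor's leading term divides it; move -a to the remainder.
  leading term b: no divisor's leading term divides it; move -b to the remainder.
  leading term c: no divisor's leading term divides it; move -c to the remainder.
  remainder -a^2 + ac - a - b - c ≠ 0; add g_6 = -a^2 + ac - a - b - c to the basis.

S(f_1,g_5): lcm = abc^2. S = -b^2c^2 - ac^3 - abc - b^2c - bc^2 + b^2 - bc.
  leading term b^2c^2: subtract (c^2)·g_4 from -b^2c^2 - ac^3 - abc - b^2c - bc^2 + b^2 - bc → -ac^3 - abc - b^2c + ac^2 - bc^2 - c^3 + b^2 - bc
  leading term ac^3: subtract (c)·g_5 from -ac^3 - abc - b^2c + ac^2 - bc^2 - c^3 + b^2 - bc → -abc - b^2c - ac^2 + b^2 + bc + c^2
  leading term abc: subtract (-c)·f_1 from -abc - b^2c - ac^2 + b^2 + bc + c^2 → b^2c + ac^2 + b^2 + bc + c^2
  leading term b^2c: subtract (-c)·g_4 from b^2c + ac^2 + b^2 + bc + c^2 → ac^2 + b^2 - ac + bc - c^2
  leading term ac^2: subtract (-1)·g_5 from ac^2 + b^2 - ac + bc - c^2 → b^2 + ac + c^2 + b - c
  leading term b^2: subtract (-1)·g_4 from b^2 + ac + c^2 + b - c → ac + c^2 - a + b
  leading term ac: no divisor's leading term divides it; move ac to the remainder.
  leading term c^2: no divisor's leading term divides it; move c^2 to the remainder.
  leading term a: no divisor's leading term divides it; move -a to the remainder.
  leading term b: no divisor's leading term divides it; move b to the remainder.
  remainder ac + c^2 - a + b ≠ 0; add g_7 = ac + c^2 - a + b to the basis.

S(f_3,g_5): lcm = ab^2c^2. S = -ab^2c - b^3c + abc^2 - b^2c^2 - ac^3 + b^3 - b^2c - bc^2 + c^3.
  leading term ab^2c: subtract (-bc)·f_1 from -ab^2c - b^3c + abc^2 - b^2c^2 - ac^3 + b^3 - b^2c - bc^2 + c^3 → b^3c - b^2c^2 - ac^3 + b^3 - b^2c - bc^2 + c^3
  leading term b^3c: subtract (-bc)·g_4 from b^3c - b^2c^2 - ac^3 + b^3 - b^2c - bc^2 + c^3 → -b^2c^2 - ac^3 + b^3 - abc - b^2c + c^3
  leading term b^2c^2: subtract (c^2)·g_4 from -b^2c^2 - ac^3 + b^3 - abc - b^2c + c^3 → -ac^3 + b^3 - abc - b^2c + ac^2
  leading term ac^3: subtract (c)·g_5 from -ac^3 + b^3 - abc - b^2c + ac^2 → b^3 - abc - b^2c - ac^2 + bc^2 + c^3 - bc + c^2
  leading term b^3: subtract (-b)·g_4 from b^3 - abc - b^2c - ac^2 + bc^2 + c^3 - bc + c^2 → -abc - b^2c - ac^2 + bc^2 + c^3 - ab + c^2
  leading term abc: subtract (-c)·f_1 from -abc - b^2c - ac^2 + bc^2 + c^3 - ab + c^2 → b^2c + ac^2 + bc^2 + c^3 - ab + c^2
  leading term b^2c: subtract (-c)·g_4 from b^2c + ac^2 + bc^2 + c^3 - ab + c^2 → ac^2 + bc^2 + c^3 - ab - ac - c^2
  leading term ac^2: subtract (-1)·g_5 from ac^2 + bc^2 + c^3 - ab - ac - c^2 → bc^2 + c^3 - ab + ac - bc + c^2 + b - c
  leading term bc^2: no divisor's leading term divides it; move bc^2 to the remainder.
  leading term c^3: no divisor's leading term divides it; move c^3 to the remainder.
  leading term ab: subtract (-1)·f_1 from -ab + ac - bc + c^2 + b - c → -b^2 - bc + c^2 + b - c
  leading term b^2: subtract (1)·g_4 from -b^2 - bc + c^2 + b - c → -bc + c^2 + a + b + c
  leading term bc: no divisor's leading term divides it; move -bc to the remainder.
  leading term c^2: no divisor's leading term divides it; move c^2 to the remainder.
  leading term a: no divisor's leading term divides it; move a to the remainder.
  leading term b: no divisor's leading term divides it; move b to the remainder.
  leading term c: no divisor's leading term divides it; move c to the remainder.
  remainder bc^2 + c^3 - bc + c^2 + a + b + c ≠ 0; add g_8 = bc^2 + c^3 - bc + c^2 + a + b + c to the basis.

S(f_1,g_7): lcm = abc. S = -b^2c - ac^2 - bc^2 + ab - b^2.
  leading term b^2c: subtract (c)·g_4 from -b^2c - ac^2 - bc^2 + ab - b^2 → -ac^2 - bc^2 + ab - b^2 + ac - c^2
  leading term ac^2: subtract (1)·g_5 from -ac^2 - bc^2 + ab - b^2 + ac - c^2 → -bc^2 + ab - b^2 - ac + bc - b + c
  leading term bc^2: subtract (-1)·g_8 from -bc^2 + ab - b^2 - ac + bc - b + c → c^3 + ab - b^2 - ac + c^2 + a - c
  leading term c^3: no divisor's leading term divides it; move c^3 to the remainder.
  leading term ab: subtract (1)·f_1 from ab - b^2 - ac + c^2 + a - c → c^2 + a - c
  leading term c^2: no divisor's leading term divides it; move c^2 to the remainder.
  leading term a: no divisor's leading term divides it; move a to the remainder.
  leading term c: no divisor's leading term divides it; move -c to the remainder.
  remainder c^3 + c^2 + a - c ≠ 0; add g_9 = c^3 + c^2 + a - c to the basis.

The other S-polynomials (S(f_2,f_3), S(f_2,g_4), S(f_3,g_4), S(f_2,g_5), S(g_4,g_5), S(f_1,g_6), S(f_2,g_6), S(f_3,g_6), S(g_4,g_6), S(g_5,g_6), S(f_2,g_7), S(f_3,g_7), S(g_4,g_7), S(g_5,g_7), S(g_6,g_7), S(f_1,g_8), S(f_2,g_8), S(f_3,g_8), S(g_4,g_8), S(g_5,g_8), S(g_6,g_8), S(g_7,g_8), S(f_1,g_9), S(f_2,g_9), S(f_3,g_9), S(g_4,g_9), S(g_5,g_9), S(g_6,g_9), S(g_7,g_9), S(g_8,g_9)) all reduce to 0 modulo the current basis, so we have a Gröbner basis.
Inter-reduce: drop elements whose leading term is divisible by another's, tail-reduce, and make monic.

G = {bc^2 - bc + b - c, c^3 + c^2 + a - c, a^2 + c^2 - b + c, ab + c^2 + b - c, b^2 + a - c, ac + c^2 - a + b}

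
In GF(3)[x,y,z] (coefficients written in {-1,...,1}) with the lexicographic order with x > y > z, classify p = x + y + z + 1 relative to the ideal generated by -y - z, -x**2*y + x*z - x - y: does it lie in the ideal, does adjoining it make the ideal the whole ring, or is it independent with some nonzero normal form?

First compute the reduced Gröbner basis of I by Buchberger's algorithm.
f_1 = -y - z, LT = y.
f_2 = -x**2*y + x*z - x - y, LT = x**2*y.

S(f_1,f_2): lcm = x**2*y. S = x**2*z + x*z - x - y.
  leading term x**2*z: no divisor's leading term divides it; move x**2*z to the remainder.
  leading term x*z: no divisor's leading term divides it; move x*z to the remainder.
  leading term x: no divisor's leading term divides it; move -x to the remainder.
  leading term y: subtract (1)·f_1 from -y → z
  leading term z: no divisor's leading term divides it; move z to the remainder.
  remainder x**2*z + x*z - x + z ≠ 0; add h_3 = x**2*z + x*z - x + z to the basis.

The other S-polynomials (S(f_1,h_3), S(f_2,h_3)) all reduce to 0 modulo the current basis, so we have a Gröbner basis.
Inter-reduce: drop elements whose leading term is divisible by another's, tail-reduce, and make monic.
Reduced Gröbner basis: {x**2*z + x*z - x + z, y + z}.
Label its elements g_1 = x**2*z + x*z - x + z, g_2 = y + z.

Reduce p = x + y + z + 1 modulo G:
  leading term x: no divisor's leading term divides it; move x to the remainder.
  leading term y: subtract (1)·g_2 from y + z + 1 → 1
  leading term 1: no divisor's leading term divides it; move 1 to the remainder.
  normal form = x + 1.
The normal form is nonzero, so p ∉ I. Since p minus its normal form lies in I, I + (p) = I + (r) where r = x + 1; decide whether this ideal is the whole ring.
Run Buchberger on G together with r (pairs among the g_i already reduce to 0 since G is a Gröbner basis):
g_1 = x**2*z + x*z - x + z, LT = x**2*z.
g_2 = y + z, LT = y.
r = x + 1, LT = x.

S(g_1,r): lcm = x**2*z. S = -x + z.
  leading term x: subtract (-1)·r from -x + z → z + 1
  leading term z: no divisor's leading term divides it; move z to the remainder.
  leading term 1: no divisor's leading term divides it; move 1 to the remainder.
  remainder z + 1 ≠ 0; add m_4 = z + 1 to the basis.

The other S-polynomials (S(g_1,g_2), S(g_2,r), S(g_1,m_4), S(g_2,m_4), S(r,m_4)) all reduce to 0 modulo the current basis, so we have a Gröbner basis.
Inter-reduce: drop elements whose leading term is divisible by another's, tail-reduce, and make monic.
Reduced Gröbner basis: {x + 1, y - 1, z + 1}.
The reduced Gröbner basis of I + (p) is {x + 1, y - 1, z + 1} ≠ {1}, a proper ideal, so the enlarged system stays consistent: p is independent of I, with normal form x + 1.

x + y + z + 1 is independent of I; its normal form modulo I is x + 1.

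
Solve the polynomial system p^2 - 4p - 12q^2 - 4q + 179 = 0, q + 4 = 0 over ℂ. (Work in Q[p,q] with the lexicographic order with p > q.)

{(1, -4), (3, -4)}

Compute a lex Gröbner basis by Buchberger's algorithm.
f_1 = p^2 - 4p - 12q^2 - 4q + 179, LT = p^2.
f_2 = q + 4, LT = q.

The S-polynomials (S(f_1,f_2)) all reduce to 0 modulo the current basis, so we have a Gröbner basis.
Inter-reduce: drop elements whose leading term is divisible by another's, tail-reduce, and make monic.
Reduced Gröbner basis: {p^2 - 4p + 3, q + 4}.

Since the basis is lex-ordered, q + 4 is univariate in q. Its roots are {-4}. Back-substituting each root into the other basis elements fixes the other coordinates.
  q = -4: the earlier basis element becomes p^2 - 4p + 3 = 0, giving p = 1, 3 — points (1, -4), (3, -4).
Zero-dimensionality of the ideal guarantees finitely many solutions over ℂ.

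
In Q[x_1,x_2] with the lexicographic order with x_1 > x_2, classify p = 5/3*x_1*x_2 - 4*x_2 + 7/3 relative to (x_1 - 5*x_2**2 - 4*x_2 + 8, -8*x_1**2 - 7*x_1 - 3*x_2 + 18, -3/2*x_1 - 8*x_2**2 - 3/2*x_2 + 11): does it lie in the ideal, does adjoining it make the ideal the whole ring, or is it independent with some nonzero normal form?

5/3*x_1*x_2 - 4*x_2 + 7/3 lies in I (it reduces to 0).

First compute the reduced Gröbner basis of I by Buchberger's algorithm.
f_1 = x_1 - 5*x_2**2 - 4*x_2 + 8, LT = x_1.
f_2 = -8*x_1**2 - 7*x_1 - 3*x_2 + 18, LT = x_1**2.
f_3 = -3/2*x_1 - 8*x_2**2 - 3/2*x_2 + 11, LT = x_1.

S(f_1,f_2): lcm = x_1**2. S = -5*x_1*x_2**2 - 4*x_1*x_2 + 57/8*x_1 - 3/8*x_2 + 9/4.
  leading term x_1*x_2**2: subtract (-5*x_2**2)·f_1 from -5*x_1*x_2**2 - 4*x_1*x_2 + 57/8*x_1 - 3/8*x_2 + 9/4 → -4*x_1*x_2 + 57/8*x_1 - 25*x_2**4 - 20*x_2**3 + 40*x_2**2 - 3/8*x_2 + 9/4
  leading term x_1*x_2: subtract (-4*x_2)·f_1 from -4*x_1*x_2 + 57/8*x_1 - 25*x_2**4 - 20*x_2**3 + 40*x_2**2 - 3/8*x_2 + 9/4 → 57/8*x_1 - 25*x_2**4 - 40*x_2**3 + 24*x_2**2 + 253/8*x_2 + 9/4
  leading term x_1: subtract (57/8)·f_1 from 57/8*x_1 - 25*x_2**4 - 40*x_2**3 + 24*x_2**2 + 253/8*x_2 + 9/4 → -25*x_2**4 - 40*x_2**3 + 477/8*x_2**2 + 481/8*x_2 - 219/4
  leading term x_2**4: no divisor's leading term divides it; move -25*x_2**4 to the remainder.
  leading term x_2**3: no divisor's leading term divides it; move -40*x_2**3 to the remainder.
  leading term x_2**2: no divisor's leading term divides it; move 477/8*x_2**2 to the remainder.
  leading term x_2: no divisor's leading term divides it; move 481/8*x_2 to the remainder.
  leading term 1: no divisor's leading term divides it; move -219/4 to the remainder.
  remainder -25*x_2**4 - 40*x_2**3 + 477/8*x_2**2 + 481/8*x_2 - 219/4 ≠ 0; add h_4 = -25*x_2**4 - 40*x_2**3 + 477/8*x_2**2 + 481/8*x_2 - 219/4 to the basis.

S(f_1,f_3): lcm = x_1. S = -31/3*x_2**2 - 5*x_2 + 46/3.
  leading term x_2**2: no divisor's leading term divides it; move -31/3*x_2**2 to the remainder.
  leading term x_2: no divisor's leading term divides it; move -5*x_2 to the remainder.
  leading term 1: no divisor's leading term divides it; move 46/3 to the remainder.
  remainder -31/3*x_2**2 - 5*x_2 + 46/3 ≠ 0; add h_5 = -31/3*x_2**2 - 5*x_2 + 46/3 to the basis.

S(f_2,f_3): lcm = x_1**2. S = -16/3*x_1*x_2**2 - x_1*x_2 + 197/24*x_1 + 3/8*x_2 - 9/4.
  leading term x_1*x_2**2: subtract (-16/3*x_2**2)·f_1 from -16/3*x_1*x_2**2 - x_1*x_2 + 197/24*x_1 + 3/8*x_2 - 9/4 → -x_1*x_2 + 197/24*x_1 - 80/3*x_2**4 - 64/3*x_2**3 + 128/3*x_2**2 + 3/8*x_2 - 9/4
  leading term x_1*x_2: subtract (-x_2)·f_1 from -x_1*x_2 + 197/24*x_1 - 80/3*x_2**4 - 64/3*x_2**3 + 128/3*x_2**2 + 3/8*x_2 - 9/4 → 197/24*x_1 - 80/3*x_2**4 - 79/3*x_2**3 + 116/3*x_2**2 + 67/8*x_2 - 9/4
  leading term x_1: subtract (197/24)·f_1 from 197/24*x_1 - 80/3*x_2**4 - 79/3*x_2**3 + 116/3*x_2**2 + 67/8*x_2 - 9/4 → -80/3*x_2**4 - 79/3*x_2**3 + 1913/24*x_2**2 + 989/24*x_2 - 815/12
  leading term x_2**4: subtract (16/15)·h_4 from -80/3*x_2**4 - 79/3*x_2**3 + 1913/24*x_2**2 + 989/24*x_2 - 815/12 → 49/3*x_2**3 + 1933/120*x_2**2 - 917/40*x_2 - 571/60
  leading term x_2**3: subtract (-49/31*x_2)·h_5 from 49/3*x_2**3 + 1933/120*x_2**2 - 917/40*x_2 - 571/60 → 30523/3720*x_2**2 + 4879/3720*x_2 - 571/60
  leading term x_2**2: subtract (-30523/38440)·h_5 from 30523/3720*x_2**2 + 4879/3720*x_2 - 571/60 → -76649/28830*x_2 + 76649/28830
  leading term x_2: no divisor's leading term divides it; move -76649/28830*x_2 to the remainder.
  leading term 1: no divisor's leading term divides it; move 76649/28830 to the remainder.
  remainder -76649/28830*x_2 + 76649/28830 ≠ 0; add h_6 = -76649/28830*x_2 + 76649/28830 to the basis.

The other S-polynomials (S(f_1,h_4), S(f_2,h_4), S(f_3,h_4), S(f_1,h_5), S(f_2,h_5), S(f_3,h_5), S(h_4,h_5), S(f_1,h_6), S(f_2,h_6), S(f_3,h_6), S(h_4,h_6), S(h_5,h_6)) all reduce to 0 modulo the current basis, so we have a Gröbner basis.
Inter-reduce: drop elements whose leading term is divisible by another's, tail-reduce, and make monic.
Reduced Gröbner basis: {x_1 - 1, x_2 - 1}.
Label its elements g_1 = x_1 - 1, g_2 = x_2 - 1.

Reduce p = 5/3*x_1*x_2 - 4*x_2 + 7/3 modulo G:
  leading term x_1*x_2: subtract (5/3*x_2)·g_1 from 5/3*x_1*x_2 - 4*x_2 + 7/3 → -7/3*x_2 + 7/3
  leading term x_2: subtract (-7/3)·g_2 from -7/3*x_2 + 7/3 → 0
  normal form = 0.
Since the normal form is 0, p ∈ I.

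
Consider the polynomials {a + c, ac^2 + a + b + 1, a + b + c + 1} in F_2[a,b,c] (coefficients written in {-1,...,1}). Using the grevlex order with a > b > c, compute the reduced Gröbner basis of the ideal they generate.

G = {c^3 + c, a + c, b + 1}

f_1 = a + c, LT = a.
f_2 = ac^2 + a + b + 1, LT = ac^2.
f_3 = a + b + c + 1, LT = a.

S(f_1,f_2): lcm = ac^2. S = c^3 + a + b + 1.
  leading term c^3: no divisor's leading term divides it; move c^3 to the remainder.
  leading term a: subtract (1)·f_1 from a + b + 1 → b + c + 1
  leading term b: no divisor's leading term divides it; move b to the remainder.
  leading term c: no divisor's leading term divides it; move c to the remainder.
  leading term 1: no divisor's leading term divides it; move 1 to the remainder.
  remainder c^3 + b + c + 1 ≠ 0; add g_4 = c^3 + b + c + 1 to the basis.

S(f_1,f_3): lcm = a. S = b + 1.
  leading term b: no divisor's leading term divides it; move b to the remainder.
  leading term 1: no divisor's leading term divides it; move 1 to the remainder.
  remainder b + 1 ≠ 0; add g_5 = b + 1 to the basis.

The other S-polynomials (S(f_2,f_3), S(f_1,g_4), S(f_2,g_4), S(f_3,g_4), S(f_1,g_5), S(f_2,g_5), S(f_3,g_5), S(g_4,g_5)) all reduce to 0 modulo the current basis, so we have a Gröbner basis.
Inter-reduce: drop elements whose leading term is divisible by another's, tail-reduce, and make monic.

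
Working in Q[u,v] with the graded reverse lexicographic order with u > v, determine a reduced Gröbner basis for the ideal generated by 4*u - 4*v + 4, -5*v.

G = {u + 1, v}

f_1 = 4*u - 4*v + 4, LT = u.
f_2 = -5*v, LT = v.

The S-polynomials (S(f_1,f_2)) all reduce to 0 modulo the current basis, so we have a Gröbner basis.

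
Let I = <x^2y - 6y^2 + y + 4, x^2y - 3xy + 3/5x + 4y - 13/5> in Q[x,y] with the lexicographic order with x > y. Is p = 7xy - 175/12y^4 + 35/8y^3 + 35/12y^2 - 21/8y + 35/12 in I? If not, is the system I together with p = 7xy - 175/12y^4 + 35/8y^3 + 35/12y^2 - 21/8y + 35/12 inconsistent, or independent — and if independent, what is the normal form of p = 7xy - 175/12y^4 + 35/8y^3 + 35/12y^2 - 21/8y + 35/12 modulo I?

First compute the reduced Gröbner basis of I by Buchberger's algorithm.
f_1 = x^2y - 6y^2 + y + 4, LT = x^2y.
f_2 = x^2y - 3xy + 3/5x + 4y - 13/5, LT = x^2y.

S(f_1,f_2): lcm = x^2y. S = 3xy - 3/5x - 6y^2 - 3y + 33/5.
  leading term xy: no divisor's leading term divides it; move 3xy to the remainder.
  leading term x: no divisor's leading term divides it; move -3/5x to the remainder.
  leading term y^2: no divisor's leading term divides it; move -6y^2 to the remainder.
  leading term y: no divisor's leading term divides it; move -3y to the remainder.
  leading term 1: no divisor's leading term divides it; move 33/5 to the remainder.
  remainder 3xy - 3/5x - 6y^2 - 3y + 33/5 ≠ 0; add h_3 = 3xy - 3/5x - 6y^2 - 3y + 33/5 to the basis.

S(f_1,h_3): lcm = x^2y. S = 1/5x^2 + 2xy^2 + xy - 11/5x - 6y^2 + y + 4.
  leading term x^2: no divisor's leading term divides it; move 1/5x^2 to the remainder.
  leading term xy^2: subtract (2/3y)·h_3 from 2xy^2 + xy - 11/5x - 6y^2 + y + 4 → 7/5xy - 11/5x + 4y^3 - 4y^2 - 17/5y + 4
  leading term xy: subtract (7/15)·h_3 from 7/5xy - 11/5x + 4y^3 - 4y^2 - 17/5y + 4 → -48/25x + 4y^3 - 6/5y^2 - 2y + 23/25
  leading term x: no divisor's leading term divides it; move -48/25x to the remainder.
  leading term y^3: no divisor's leading term divides it; move 4y^3 to the remainder.
  leading term y^2: no divisor's leading term divides it; move -6/5y^2 to the remainder.
  leading term y: no divisor's leading term divides it; move -2y to the remainder.
  leading term 1: no divisor's leading term divides it; move 23/25 to the remainder.
  remainder 1/5x^2 - 48/25x + 4y^3 - 6/5y^2 - 2y + 23/25 ≠ 0; add h_4 = 1/5x^2 - 48/25x + 4y^3 - 6/5y^2 - 2y + 23/25 to the basis.

S(f_1,h_4): lcm = x^2y. S = 48/5xy - 20y^4 + 6y^3 + 4y^2 - 18/5y + 4.
  leading term xy: subtract (16/5)·h_3 from 48/5xy - 20y^4 + 6y^3 + 4y^2 - 18/5y + 4 → 48/25x - 20y^4 + 6y^3 + 116/5y^2 + 6y - 428/25
  leading term x: no divisor's leading term divides it; move 48/25x to the remainder.
  leading term y^4: no divisor's leading term divides it; move -20y^4 to the remainder.
  leading term y^3: no divisor's leading term divides it; move 6y^3 to the remainder.
  leading term y^2: no divisor's leading term divides it; move 116/5y^2 to the remainder.
  leading term y: no divisor's leading term divides it; move 6y to the remainder.
  leading term 1: no divisor's leading term divides it; move -428/25 to the remainder.
  remainder 48/25x - 20y^4 + 6y^3 + 116/5y^2 + 6y - 428/25 ≠ 0; add h_5 = 48/25x - 20y^4 + 6y^3 + 116/5y^2 + 6y - 428/25 to the basis.

S(f_1,h_5): lcm = x^2y. S = 125/12xy^5 - 25/8xy^4 - 145/12xy^3 - 25/8xy^2 + 107/12xy - 6y^2 + y + 4.
  leading term xy^5: subtract (125/36y^4)·h_3 from 125/12xy^5 - 25/8xy^4 - 145/12xy^3 - 25/8xy^2 + 107/12xy - 6y^2 + y + 4 → -25/24xy^4 - 145/12xy^3 - 25/8xy^2 + 107/12xy + 125/6y^6 + 125/12y^5 - 275/12y^4 - 6y^2 + y + 4
  leading term xy^4: subtract (-25/72y^3)·h_3 from -25/24xy^4 - 145/12xy^3 - 25/8xy^2 + 107/12xy + 125/6y^6 + 125/12y^5 - 275/12y^4 - 6y^2 + y + 4 → -295/24xy^3 - 25/8xy^2 + 107/12xy + 125/6y^6 + 25/3y^5 - 575/24y^4 + 55/24y^3 - 6y^2 + y + 4
  leading term xy^3: subtract (-295/72y^2)·h_3 from -295/24xy^3 - 25/8xy^2 + 107/12xy + 125/6y^6 + 25/3y^5 - 575/24y^4 + 55/24y^3 - 6y^2 + y + 4 → -67/12xy^2 + 107/12xy + 125/6y^6 + 25/3y^5 - 1165/24y^4 - 10y^3 + 505/24y^2 + y + 4
  leading term xy^2: subtract (-67/36y)·h_3 from -67/12xy^2 + 107/12xy + 125/6y^6 + 25/3y^5 - 1165/24y^4 - 10y^3 + 505/24y^2 + y + 4 → 39/5xy + 125/6y^6 + 25/3y^5 - 1165/24y^4 - 127/6y^3 + 371/24y^2 + 797/60y + 4
  leading term xy: subtract (13/5)·h_3 from 39/5xy + 125/6y^6 + 25/3y^5 - 1165/24y^4 - 127/6y^3 + 371/24y^2 + 797/60y + 4 → 39/25x + 125/6y^6 + 25/3y^5 - 1165/24y^4 - 127/6y^3 + 3727/120y^2 + 253/12y - 329/25
  leading term x: subtract (13/16)·h_5 from 39/25x + 125/6y^6 + 25/3y^5 - 1165/24y^4 - 127/6y^3 + 3727/120y^2 + 253/12y - 329/25 → 125/6y^6 + 25/3y^5 - 775/24y^4 - 625/24y^3 + 293/24y^2 + 389/24y + 3/4
  leading term y^6: no divisor's leading term divides it; move 125/6y^6 to the remainder.
  leading term y^5: no divisor's leading term divides it; move 25/3y^5 to the remainder.
  leading term y^4: no divisor's leading term divides it; move -775/24y^4 to the remainder.
  leading term y^3: no divisor's leading term divides it; move -625/24y^3 to the remainder.
  leading term y^2: no divisor's leading term divides it; move 293/24y^2 to the remainder.
  leading term y: no divisor's leading term divides it; move 389/24y to the remainder.
  leading term 1: no divisor's leading term divides it; move 3/4 to the remainder.
  remainder 125/6y^6 + 25/3y^5 - 775/24y^4 - 625/24y^3 + 293/24y^2 + 389/24y + 3/4 ≠ 0; add h_6 = 125/6y^6 + 25/3y^5 - 775/24y^4 - 625/24y^3 + 293/24y^2 + 389/24y + 3/4 to the basis.

S(h_3,h_5): lcm = xy. S = -1/5x + 125/12y^5 - 25/8y^4 - 145/12y^3 - 41/8y^2 + 95/12y + 11/5.
  leading term x: subtract (-5/48)·h_5 from -1/5x + 125/12y^5 - 25/8y^4 - 145/12y^3 - 41/8y^2 + 95/12y + 11/5 → 125/12y^5 - 125/24y^4 - 275/24y^3 - 65/24y^2 + 205/24y + 5/12
  leading term y^5: no divisor's leading term divides it; move 125/12y^5 to the remainder.
  leading term y^4: no divisor's leading term divides it; move -125/24y^4 to the remainder.
  leading term y^3: no divisor's leading term divides it; move -275/24y^3 to the remainder.
  leading term y^2: no divisor's leading term divides it; move -65/24y^2 to the remainder.
  leading term y: no divisor's leading term divides it; move 205/24y to the remainder.
  leading term 1: no divisor's leading term divides it; move 5/12 to the remainder.
  remainder 125/12y^5 - 125/24y^4 - 275/24y^3 - 65/24y^2 + 205/24y + 5/12 ≠ 0; add h_7 = 125/12y^5 - 125/24y^4 - 275/24y^3 - 65/24y^2 + 205/24y + 5/12 to the basis.

The other S-polynomials (S(f_2,h_3), S(f_2,h_4), S(h_3,h_4), S(f_2,h_5), S(h_4,h_5), S(f_1,h_6), S(f_2,h_6), S(h_3,h_6), S(h_4,h_6), S(h_5,h_6), S(f_1,h_7), S(f_2,h_7), S(h_3,h_7), S(h_4,h_7), S(h_5,h_7), S(h_6,h_7)) all reduce to 0 modulo the current basis, so we have a Gröbner basis.
Inter-reduce: drop elements whose leading term is divisible by another's, tail-reduce, and make monic.
Reduced Gröbner basis: {x - 125/12y^4 + 25/8y^3 + 145/12y^2 + 25/8y - 107/12, y^5 - 1/2y^4 - 11/10y^3 - 13/50y^2 + 41/50y + 1/25}.
Label its elements g_1 = x - 125/12y^4 + 25/8y^3 + 145/12y^2 + 25/8y - 107/12, g_2 = y^5 - 1/2y^4 - 11/10y^3 - 13/50y^2 + 41/50y + 1/25.

Reduce p = 7xy - 175/12y^4 + 35/8y^3 + 35/12y^2 - 21/8y + 35/12 modulo G:
  leading term xy: subtract (7y)·g_1 from 7xy - 175/12y^4 + 35/8y^3 + 35/12y^2 - 21/8y + 35/12 → 875/12y^5 - 875/24y^4 - 1925/24y^3 - 455/24y^2 + 1435/24y + 35/12
  leading term y^5: subtract (875/12)·g_2 from 875/12y^5 - 875/24y^4 - 1925/24y^3 - 455/24y^2 + 1435/24y + 35/12 → 0
  normal form = 0.
Since the normal form is 0, p ∈ I.

7xy - 175/12y^4 + 35/8y^3 + 35/12y^2 - 21/8y + 35/12 lies in I (it reduces to 0).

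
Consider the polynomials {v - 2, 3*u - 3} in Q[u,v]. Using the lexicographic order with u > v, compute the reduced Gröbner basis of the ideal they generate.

Buchberger's algorithm terminates because the ascending chain of leading-term ideals stabilizes.

f_1 = v - 2, LT = v.
f_2 = 3*u - 3, LT = u.

The S-polynomials (S(f_1,f_2)) all reduce to 0 modulo the current basis, so we have a Gröbner basis.

G = {u - 1, v - 2}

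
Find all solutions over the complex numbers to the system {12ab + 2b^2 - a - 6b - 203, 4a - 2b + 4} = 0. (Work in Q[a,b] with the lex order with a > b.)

{(-3, -4), (69/32, 101/16)}

Compute a lex Gröbner basis by Buchberger's algorithm.
f_1 = 12ab - a + 2b^2 - 6b - 203, LT = ab.
f_2 = 4a - 2b + 4, LT = a.

S(f_1,f_2): lcm = ab. S = -1/12a + 2/3b^2 - 3/2b - 203/12.
  leading term a: subtract (-1/48)·f_2 from -1/12a + 2/3b^2 - 3/2b - 203/12 → 2/3b^2 - 37/24b - 101/6
  leading term b^2: no divisor's leading term divides it; move 2/3b^2 to the remainder.
  leading term b: no divisor's leading term divides it; move -37/24b to the remainder.
  leading term 1: no divisor's leading term divides it; move -101/6 to the remainder.
  remainder 2/3b^2 - 37/24b - 101/6 ≠ 0; add h_3 = 2/3b^2 - 37/24b - 101/6 to the basis.

The other S-polynomials (S(f_1,h_3), S(f_2,h_3)) all reduce to 0 modulo the current basis, so we have a Gröbner basis.
Inter-reduce: drop elements whose leading term is divisible by another's, tail-reduce, and make monic.
Reduced Gröbner basis: {a - 1/2b + 1, b^2 - 37/16b - 101/4}.

The lex basis is triangular: the last element involves only b. Solving b^2 - 37/16b - 101/4 = 0 gives b ∈ {-4, 101/16}; substituting each value into the earlier elements determines the remaining variables.
  b = -4: the earlier basis element becomes a + 3 = 0, giving a = -3 — point (-3, -4).
  b = 101/16: the earlier basis element becomes a - 69/32 = 0, giving a = 69/32 — point (69/32, 101/16).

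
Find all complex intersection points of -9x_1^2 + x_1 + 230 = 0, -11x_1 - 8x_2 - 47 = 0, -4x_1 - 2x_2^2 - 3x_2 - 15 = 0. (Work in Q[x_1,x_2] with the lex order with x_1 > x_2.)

{(-5, 1)}

Compute a lex Gröbner basis by Buchberger's algorithm.
f_1 = -9x_1^2 + x_1 + 230, LT = x_1^2.
f_2 = -11x_1 - 8x_2 - 47, LT = x_1.
f_3 = -4x_1 - 2x_2^2 - 3x_2 - 15, LT = x_1.

S(f_1,f_2): lcm = x_1^2. S = -8/11x_1x_2 - 434/99x_1 - 230/9.
  leading term x_1x_2: subtract (8/121x_2)·f_2 from -8/11x_1x_2 - 434/99x_1 - 230/9 → -434/99x_1 + 64/121x_2^2 + 376/121x_2 - 230/9
  leading term x_1: subtract (434/1089)·f_2 from -434/99x_1 + 64/121x_2^2 + 376/121x_2 - 230/9 → 64/121x_2^2 + 6856/1089x_2 - 7432/1089
  leading term x_2^2: no divisor's leading term divides it; move 64/121x_2^2 to the remainder.
  leading term x_2: no divisor's leading term divides it; move 6856/1089x_2 to the remainder.
  leading term 1: no divisor's leading term divides it; move -7432/1089 to the remainder.
  remainder 64/121x_2^2 + 6856/1089x_2 - 7432/1089 ≠ 0; add h_4 = 64/121x_2^2 + 6856/1089x_2 - 7432/1089 to the basis.

S(f_1,f_3): lcm = x_1^2. S = -1/2x_1x_2^2 - 3/4x_1x_2 - 139/36x_1 - 230/9.
  leading term x_1x_2^2: subtract (1/22x_2^2)·f_2 from -1/2x_1x_2^2 - 3/4x_1x_2 - 139/36x_1 - 230/9 → -3/4x_1x_2 - 139/36x_1 + 4/11x_2^3 + 47/22x_2^2 - 230/9
  leading term x_1x_2: subtract (3/44x_2)·f_2 from -3/4x_1x_2 - 139/36x_1 + 4/11x_2^3 + 47/22x_2^2 - 230/9 → -139/36x_1 + 4/11x_2^3 + 59/22x_2^2 + 141/44x_2 - 230/9
  leading term x_1: subtract (139/396)·f_2 from -139/36x_1 + 4/11x_2^3 + 59/22x_2^2 + 141/44x_2 - 230/9 → 4/11x_2^3 + 59/22x_2^2 + 2381/396x_2 - 3587/396
  leading term x_2^3: subtract (11/16x_2)·h_4 from 4/11x_2^3 + 59/22x_2^2 + 2381/396x_2 - 3587/396 → -163/99x_2^2 + 471/44x_2 - 3587/396
  leading term x_2^2: subtract (-1793/576)·h_4 from -163/99x_2^2 + 471/44x_2 - 3587/396 → 215993/7128x_2 - 215993/7128
  leading term x_2: no divisor's leading term divides it; move 215993/7128x_2 to the remainder.
  leading term 1: no divisor's leading term divides it; move -215993/7128 to the remainder.
  remainder 215993/7128x_2 - 215993/7128 ≠ 0; add h_5 = 215993/7128x_2 - 215993/7128 to the basis.

The other S-polynomials (S(f_2,f_3), S(f_1,h_4), S(f_2,h_4), S(f_3,h_4), S(f_1,h_5), S(f_2,h_5), S(f_3,h_5), S(h_4,h_5)) all reduce to 0 modulo the current basis, so we have a Gröbner basis.
Inter-reduce: drop elements whose leading term is divisible by another's, tail-reduce, and make monic.
Reduced Gröbner basis: {x_1 + 5, x_2 - 1}.

Since the basis is lex-ordered, x_2 - 1 is univariate in x_2. Its roots are {1}. Back-substituting each root into the other basis elements fixes the other coordinates.
  x_2 = 1: the earlier basis element becomes x_1 + 5 = 0, giving x_1 = -5 — point (-5, 1).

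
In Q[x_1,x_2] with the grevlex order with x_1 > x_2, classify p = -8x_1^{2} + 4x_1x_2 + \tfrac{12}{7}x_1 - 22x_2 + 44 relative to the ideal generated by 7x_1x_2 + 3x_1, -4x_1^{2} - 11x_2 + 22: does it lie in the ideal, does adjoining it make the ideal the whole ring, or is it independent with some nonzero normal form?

First compute the reduced Gröbner basis of I by Buchberger's algorithm.
f_1 = 7x_1x_2 + 3x_1, LT = x_1x_2.
f_2 = -4x_1^{2} - 11x_2 + 22, LT = x_1^{2}.

S(f_1,f_2): lcm = x_1^{2}x_2. S = \tfrac{3}{7}x_1^{2} - \tfrac{11}{4}x_2^{2} + \tfrac{11}{2}x_2.
  leading term x_1^{2}: subtract (-\tfrac{3}{28})·f_2 from \tfrac{3}{7}x_1^{2} - \tfrac{11}{4}x_2^{2} + \tfrac{11}{2}x_2 → -\tfrac{11}{4}x_2^{2} + \tfrac{121}{28}x_2 + \tfrac{33}{14}
  leading term x_2^{2}: no divisor's leading term divides it; move -\tfrac{11}{4}x_2^{2} to the remainder.
  leading term x_2: no divisor's leading term divides it; move \tfrac{121}{28}x_2 to the remainder.
  leading term 1: no divisor's leading term divides it; move \tfrac{33}{14} to the remainder.
  remainder -\tfrac{11}{4}x_2^{2} + \tfrac{121}{28}x_2 + \tfrac{33}{14} ≠ 0; add h_3 = -\tfrac{11}{4}x_2^{2} + \tfrac{121}{28}x_2 + \tfrac{33}{14} to the basis.

The other S-polynomials (S(f_1,h_3), S(f_2,h_3)) all reduce to 0 modulo the current basis, so we have a Gröbner basis.
Inter-reduce: drop elements whose leading term is divisible by another's, tail-reduce, and make monic.
Reduced Gröbner basis: {x_1^{2} + \tfrac{11}{4}x_2 - \tfrac{11}{2}, x_1x_2 + \tfrac{3}{7}x_1, x_2^{2} - \tfrac{11}{7}x_2 - \tfrac{6}{7}}.
Label its elements g_1 = x_1^{2} + \tfrac{11}{4}x_2 - \tfrac{11}{2}, g_2 = x_1x_2 + \tfrac{3}{7}x_1, g_3 = x_2^{2} - \tfrac{11}{7}x_2 - \tfrac{6}{7}.

Reduce p = -8x_1^{2} + 4x_1x_2 + \tfrac{12}{7}x_1 - 22x_2 + 44 modulo G:
  leading term x_1^{2}: subtract (-8)·g_1 from -8x_1^{2} + 4x_1x_2 + \tfrac{12}{7}x_1 - 22x_2 + 44 → 4x_1x_2 + \tfrac{12}{7}x_1
  leading term x_1x_2: subtract (4)·g_2 from 4x_1x_2 + \tfrac{12}{7}x_1 → 0
  normal form = 0.
Since the normal form is 0, p ∈ I.

-8x_1^{2} + 4x_1x_2 + \tfrac{12}{7}x_1 - 22x_2 + 44 lies in I (it reduces to 0).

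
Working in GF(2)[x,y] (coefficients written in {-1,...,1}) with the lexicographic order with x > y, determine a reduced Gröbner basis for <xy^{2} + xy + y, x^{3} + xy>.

G = {x^{3} + y^{3} + y^{2}, xy + y^{3} + y^{2}, y^{4} + y^{2} + y}

This is the nonlinear analogue of row-reducing a linear system.

f_1 = xy^{2} + xy + y, LT = xy^{2}.
f_2 = x^{3} + xy, LT = x^{3}.

S(f_1,f_2): lcm = x^{3}y^{2}. S = x^{3}y + x^{2}y + xy^{3}.
  reduce S modulo (f_1, f_2):
  remainder x^{2}y + y^{2} ≠ 0; add g_3 = x^{2}y + y^{2} to the basis.

S(f_1,g_3): lcm = x^{2}y^{2}. S = x^{2}y + xy + y^{3}.
  reduce S modulo (f_1, f_2, g_3):
  remainder xy + y^{3} + y^{2} ≠ 0; add g_4 = xy + y^{3} + y^{2} to the basis.

S(f_1,g_4): lcm = xy^{2}. S = xy + y^{4} + y^{3} + y.
  reduce S modulo (f_1, f_2, g_3, g_4):
  remainder y^{4} + y^{2} + y ≠ 0; add g_5 = y^{4} + y^{2} + y to the basis.

The other S-polynomials (S(f_2,g_3), S(f_2,g_4), S(g_3,g_4), S(f_1,g_5), S(f_2,g_5), S(g_3,g_5), S(g_4,g_5)) all reduce to 0 modulo the current basis, so we have a Gröbner basis.
Inter-reduce: drop elements whose leading term is divisible by another's, tail-reduce, and make monic.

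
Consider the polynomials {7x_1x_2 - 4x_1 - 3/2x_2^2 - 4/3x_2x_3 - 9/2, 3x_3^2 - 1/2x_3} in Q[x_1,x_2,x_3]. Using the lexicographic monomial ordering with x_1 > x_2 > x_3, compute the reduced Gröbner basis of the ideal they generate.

G = {x_1x_2 - 4/7x_1 - 3/14x_2^2 - 4/21x_2x_3 - 9/14, x_3^2 - 1/6x_3}

f_1 = 7x_1x_2 - 4x_1 - 3/2x_2^2 - 4/3x_2x_3 - 9/2, LT = x_1x_2.
f_2 = 3x_3^2 - 1/2x_3, LT = x_3^2.

The S-polynomials (S(f_1,f_2)) all reduce to 0 modulo the current basis, so we have a Gröbner basis.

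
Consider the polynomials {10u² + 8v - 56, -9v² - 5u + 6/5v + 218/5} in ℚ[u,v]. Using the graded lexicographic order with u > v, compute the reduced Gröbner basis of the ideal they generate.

f_1 = 10u² + 8v - 56, LT = u².
f_2 = -9v² - 5u + 6/5v + 218/5, LT = v².

S(f_1,f_2): leading monomials are coprime, so the S-polynomial reduces to 0 (Buchberger's first criterion).
Every S-polynomial of the final basis reduces to 0, so we have a Gröbner basis.

G = {u² + ⅘v - 28/5, v² + 5/9u - 2/15v - 218/45}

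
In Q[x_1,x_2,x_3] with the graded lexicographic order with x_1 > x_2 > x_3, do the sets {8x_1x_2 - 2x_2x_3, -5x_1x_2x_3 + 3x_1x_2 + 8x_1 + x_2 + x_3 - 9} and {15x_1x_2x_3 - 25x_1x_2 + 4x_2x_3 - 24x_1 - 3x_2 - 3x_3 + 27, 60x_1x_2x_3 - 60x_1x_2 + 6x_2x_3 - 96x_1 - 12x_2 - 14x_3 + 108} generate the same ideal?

Equality of ideals is decidable: compute both reduced Gröbner bases (unique for the ordering) and check whether they agree.
Buchberger on the first generating set:
f_1 = 8x_1x_2 - 2x_2x_3, LT = x_1x_2.
f_2 = -5x_1x_2x_3 + 3x_1x_2 + 8x_1 + x_2 + x_3 - 9, LT = x_1x_2x_3.

S(f_1,f_2): lcm = x_1x_2x_3. S = -1/4x_2x_3^2 + 3/5x_1x_2 + 8/5x_1 + 1/5x_2 + 1/5x_3 - 9/5.
  leading term x_2x_3^2: no divisor's leading term divides it; move -1/4x_2x_3^2 to the remainder.
  leading term x_1x_2: subtract (3/40)·f_1 from 3/5x_1x_2 + 8/5x_1 + 1/5x_2 + 1/5x_3 - 9/5 → 3/20x_2x_3 + 8/5x_1 + 1/5x_2 + 1/5x_3 - 9/5
  leading term x_2x_3: no divisor's leading term divides it; move 3/20x_2x_3 to the remainder.
  leading term x_1: no divisor's leading term divides it; move 8/5x_1 to the remainder.
  leading term x_2: no divisor's leading term divides it; move 1/5x_2 to the remainder.
  leading term x_3: no divisor's leading term divides it; move 1/5x_3 to the remainder.
  leading term 1: no divisor's leading term divides it; move -9/5 to the remainder.
  remainder -1/4x_2x_3^2 + 3/20x_2x_3 + 8/5x_1 + 1/5x_2 + 1/5x_3 - 9/5 ≠ 0; add g_3 = -1/4x_2x_3^2 + 3/20x_2x_3 + 8/5x_1 + 1/5x_2 + 1/5x_3 - 9/5 to the basis.

S(f_1,g_3): lcm = x_1x_2x_3^2. S = -1/4x_2x_3^3 + 3/5x_1x_2x_3 + 32/5x_1^2 + 4/5x_1x_2 + 4/5x_1x_3 - 36/5x_1.
  leading term x_2x_3^3: subtract (x_3)·g_3 from -1/4x_2x_3^3 + 3/5x_1x_2x_3 + 32/5x_1^2 + 4/5x_1x_2 + 4/5x_1x_3 - 36/5x_1 → 3/5x_1x_2x_3 - 3/20x_2x_3^2 + 32/5x_1^2 + 4/5x_1x_2 - 4/5x_1x_3 - 1/5x_2x_3 - 1/5x_3^2 - 36/5x_1 + 9/5x_3
  leading term x_1x_2x_3: subtract (3/40x_3)·f_1 from 3/5x_1x_2x_3 - 3/20x_2x_3^2 + 32/5x_1^2 + 4/5x_1x_2 - 4/5x_1x_3 - 1/5x_2x_3 - 1/5x_3^2 - 36/5x_1 + 9/5x_3 → 32/5x_1^2 + 4/5x_1x_2 - 4/5x_1x_3 - 1/5x_2x_3 - 1/5x_3^2 - 36/5x_1 + 9/5x_3
  leading term x_1^2: no divisor's leading term divides it; move 32/5x_1^2 to the remainder.
  leading term x_1x_2: subtract (1/10)·f_1 from 4/5x_1x_2 - 4/5x_1x_3 - 1/5x_2x_3 - 1/5x_3^2 - 36/5x_1 + 9/5x_3 → -4/5x_1x_3 - 1/5x_3^2 - 36/5x_1 + 9/5x_3
  leading term x_1x_3: no divisor's leading term divides it; move -4/5x_1x_3 to the remainder.
  leading term x_3^2: no divisor's leading term divides it; move -1/5x_3^2 to the remainder.
  leading term x_1: no divisor's leading term divides it; move -36/5x_1 to the remainder.
  leading term x_3: no divisor's leading term divides it; move 9/5x_3 to the remainder.
  remainder 32/5x_1^2 - 4/5x_1x_3 - 1/5x_3^2 - 36/5x_1 + 9/5x_3 ≠ 0; add g_4 = 32/5x_1^2 - 4/5x_1x_3 - 1/5x_3^2 - 36/5x_1 + 9/5x_3 to the basis.

The other S-polynomials (S(f_2,g_3), S(f_1,g_4), S(f_2,g_4), S(g_3,g_4)) all reduce to 0 modulo the current basis, so we have a Gröbner basis.
Inter-reduce: drop elements whose leading term is divisible by another's, tail-reduce, and make monic.
Reduced Gröbner basis: {x_2x_3^2 - 3/5x_2x_3 - 32/5x_1 - 4/5x_2 - 4/5x_3 + 36/5, x_1^2 - 1/8x_1x_3 - 1/32x_3^2 - 9/8x_1 + 9/32x_3, x_1x_2 - 1/4x_2x_3}.

Buchberger on the second generating set:
h_1 = 15x_1x_2x_3 - 25x_1x_2 + 4x_2x_3 - 24x_1 - 3x_2 - 3x_3 + 27, LT = x_1x_2x_3.
h_2 = 60x_1x_2x_3 - 60x_1x_2 + 6x_2x_3 - 96x_1 - 12x_2 - 14x_3 + 108, LT = x_1x_2x_3.

S(h_1,h_2): lcm = x_1x_2x_3. S = -2/3x_1x_2 + 1/6x_2x_3 + 1/30x_3.
  leading term x_1x_2: no divisor's leading term divides it; move -2/3x_1x_2 to the remainder.
  leading term x_2x_3: no divisor's leading term divides it; move 1/6x_2x_3 to the remainder.
  leading term x_3: no divisor's leading term divides it; move 1/30x_3 to the remainder.
  remainder -2/3x_1x_2 + 1/6x_2x_3 + 1/30x_3 ≠ 0; add k_3 = -2/3x_1x_2 + 1/6x_2x_3 + 1/30x_3 to the basis.

S(h_1,k_3): lcm = x_1x_2x_3. S = 1/4x_2x_3^2 - 5/3x_1x_2 + 4/15x_2x_3 + 1/20x_3^2 - 8/5x_1 - 1/5x_2 - 1/5x_3 + 9/5.
  leading term x_2x_3^2: no divisor's leading term divides it; move 1/4x_2x_3^2 to the remainder.
  leading term x_1x_2: subtract (5/2)·k_3 from -5/3x_1x_2 + 4/15x_2x_3 + 1/20x_3^2 - 8/5x_1 - 1/5x_2 - 1/5x_3 + 9/5 → -3/20x_2x_3 + 1/20x_3^2 - 8/5x_1 - 1/5x_2 - 17/60x_3 + 9/5
  leading term x_2x_3: no divisor's leading term divides it; move -3/20x_2x_3 to the remainder.
  leading term x_3^2: no divisor's leading term divides it; move 1/20x_3^2 to the remainder.
  leading term x_1: no divisor's leading term divides it; move -8/5x_1 to the remainder.
  leading term x_2: no divisor's leading term divides it; move -1/5x_2 to the remainder.
  leading term x_3: no divisor's leading term divides it; move -17/60x_3 to the remainder.
  leading term 1: no divisor's leading term divides it; move 9/5 to the remainder.
  remainder 1/4x_2x_3^2 - 3/20x_2x_3 + 1/20x_3^2 - 8/5x_1 - 1/5x_2 - 17/60x_3 + 9/5 ≠ 0; add k_4 = 1/4x_2x_3^2 - 3/20x_2x_3 + 1/20x_3^2 - 8/5x_1 - 1/5x_2 - 17/60x_3 + 9/5 to the basis.

S(h_1,k_4): lcm = x_1x_2x_3^2. S = -16/15x_1x_2x_3 - 1/5x_1x_3^2 + 4/15x_2x_3^2 + 32/5x_1^2 + 4/5x_1x_2 - 7/15x_1x_3 - 1/5x_2x_3 - 1/5x_3^2 - 36/5x_1 + 9/5x_3.
  leading term x_1x_2x_3: subtract (-16/225)·h_1 from -16/15x_1x_2x_3 - 1/5x_1x_3^2 + 4/15x_2x_3^2 + 32/5x_1^2 + 4/5x_1x_2 - 7/15x_1x_3 - 1/5x_2x_3 - 1/5x_3^2 - 36/5x_1 + 9/5x_3 → -1/5x_1x_3^2 + 4/15x_2x_3^2 + 32/5x_1^2 - 44/45x_1x_2 - 7/15x_1x_3 + 19/225x_2x_3 - 1/5x_3^2 - 668/75x_1 - 16/75x_2 + 119/75x_3 + 48/25
  leading term x_1x_3^2: no divisor's leading term divides it; move -1/5x_1x_3^2 to the remainder.
  leading term x_2x_3^2: subtract (16/15)·k_4 from 4/15x_2x_3^2 + 32/5x_1^2 - 44/45x_1x_2 - 7/15x_1x_3 + 19/225x_2x_3 - 1/5x_3^2 - 668/75x_1 - 16/75x_2 + 119/75x_3 + 48/25 → 32/5x_1^2 - 44/45x_1x_2 - 7/15x_1x_3 + 11/45x_2x_3 - 19/75x_3^2 - 36/5x_1 + 17/9x_3
  leading term x_1^2: no divisor's leading term divides it; move 32/5x_1^2 to the remainder.
  leading term x_1x_2: subtract (22/15)·k_3 from -44/45x_1x_2 - 7/15x_1x_3 + 11/45x_2x_3 - 19/75x_3^2 - 36/5x_1 + 17/9x_3 → -7/15x_1x_3 - 19/75x_3^2 - 36/5x_1 + 46/25x_3
  leading term x_1x_3: no divisor's leading term divides it; move -7/15x_1x_3 to the remainder.
  leading term x_3^2: no divisor's leading term divides it; move -19/75x_3^2 to the remainder.
  leading term x_1: no divisor's leading term divides it; move -36/5x_1 to the remainder.
  leading term x_3: no divisor's leading term divides it; move 46/25x_3 to the remainder.
  remainder -1/5x_1x_3^2 + 32/5x_1^2 - 7/15x_1x_3 - 19/75x_3^2 - 36/5x_1 + 46/25x_3 ≠ 0; add k_5 = -1/5x_1x_3^2 + 32/5x_1^2 - 7/15x_1x_3 - 19/75x_3^2 - 36/5x_1 + 46/25x_3 to the basis.

The other S-polynomials (S(h_2,k_3), S(h_2,k_4), S(k_3,k_4), S(h_1,k_5), S(h_2,k_5), S(k_3,k_5), S(k_4,k_5)) all reduce to 0 modulo the current basis, so we have a Gröbner basis.
Inter-reduce: drop elements whose leading term is divisible by another's, tail-reduce, and make monic.
Reduced Gröbner basis: {x_1x_3^2 - 32x_1^2 + 7/3x_1x_3 + 19/15x_3^2 + 36x_1 - 46/5x_3, x_2x_3^2 - 3/5x_2x_3 + 1/5x_3^2 - 32/5x_1 - 4/5x_2 - 17/15x_3 + 36/5, x_1x_2 - 1/4x_2x_3 - 1/20x_3}.

Since the reduced bases disagree, the two ideals are not the same.

No, the ideals differ.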